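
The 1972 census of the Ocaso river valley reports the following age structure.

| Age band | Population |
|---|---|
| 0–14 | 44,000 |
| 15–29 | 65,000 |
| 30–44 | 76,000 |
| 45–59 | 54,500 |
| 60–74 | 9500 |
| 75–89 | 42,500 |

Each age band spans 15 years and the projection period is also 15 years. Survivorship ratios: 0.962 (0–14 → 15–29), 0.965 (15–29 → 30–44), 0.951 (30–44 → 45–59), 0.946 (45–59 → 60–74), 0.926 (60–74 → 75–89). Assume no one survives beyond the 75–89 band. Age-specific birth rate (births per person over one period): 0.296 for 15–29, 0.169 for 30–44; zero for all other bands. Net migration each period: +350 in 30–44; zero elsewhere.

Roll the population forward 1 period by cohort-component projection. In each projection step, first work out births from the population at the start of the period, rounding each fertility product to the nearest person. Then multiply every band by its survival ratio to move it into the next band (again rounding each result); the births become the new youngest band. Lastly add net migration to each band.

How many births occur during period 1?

[period 1]
Births: 65000 * 0.296 = 19240  |  76000 * 0.169 = 12844 ⇒ total 32084
15–29: 44000 * 0.962 = 42328
30–44: 65000 * 0.965 = 62725
45–59: 76000 * 0.951 = 72276
60–74: 54500 * 0.946 = 51557
75–89: 9500 * 0.926 = 8797
Net migration: 30–44 + 350 → 63075
→ [32084, 42328, 63075, 72276, 51557, 8797]

32084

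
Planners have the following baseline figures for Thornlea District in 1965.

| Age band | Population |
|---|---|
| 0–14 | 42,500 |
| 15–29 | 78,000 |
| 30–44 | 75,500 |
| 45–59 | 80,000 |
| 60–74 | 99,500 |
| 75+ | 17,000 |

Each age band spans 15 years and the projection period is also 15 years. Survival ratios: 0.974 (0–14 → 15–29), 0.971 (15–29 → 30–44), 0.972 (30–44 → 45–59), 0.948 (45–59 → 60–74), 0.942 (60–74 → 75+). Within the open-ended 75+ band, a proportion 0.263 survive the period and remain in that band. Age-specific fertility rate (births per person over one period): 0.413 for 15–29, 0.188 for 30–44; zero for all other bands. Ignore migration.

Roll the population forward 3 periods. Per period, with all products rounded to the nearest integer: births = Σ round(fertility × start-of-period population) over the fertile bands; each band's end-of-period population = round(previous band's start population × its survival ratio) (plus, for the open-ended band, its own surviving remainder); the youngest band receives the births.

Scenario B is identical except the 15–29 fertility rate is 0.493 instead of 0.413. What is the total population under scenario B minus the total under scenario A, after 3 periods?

15741

Let group 1 be 0–14 through group 6 = 75+.
[period 1]
Births: 78000 * 0.413 = 32214, 75500 * 0.188 = 14194 — total 46408
Group 2: 42500 * 0.974 = 41395
Group 3: 78000 * 0.971 = 75738
Group 4: 75500 * 0.972 = 73386
Group 5: 80000 * 0.948 = 75840
Group 6: 99500 * 0.942 + 17000 * 0.263 = 93729 + 4471 = 98200
Population now: 0–14=46408, 15–29=41395, 30–44=75738, 45–59=73386, 60–74=75840, 75+=98200
[period 2]
Births: 41395 * 0.413 = 17096, 75738 * 0.188 = 14239 — total 31335
Group 2: 46408 * 0.974 = 45201
Group 3: 41395 * 0.971 = 40195
Group 4: 75738 * 0.972 = 73617
Group 5: 73386 * 0.948 = 69570
Group 6: 75840 * 0.942 + 98200 * 0.263 = 71441 + 25827 = 97268
Population now: 0–14=31335, 15–29=45201, 30–44=40195, 45–59=73617, 60–74=69570, 75+=97268
[period 3]
Births: 45201 * 0.413 = 18668, 40195 * 0.188 = 7557 — total 26225
Group 2: 31335 * 0.974 = 30520
Group 3: 45201 * 0.971 = 43890
Group 4: 40195 * 0.972 = 39070
Group 5: 73617 * 0.948 = 69789
Group 6: 69570 * 0.942 + 97268 * 0.263 = 65535 + 25581 = 91116
Population now: 0–14=26225, 15–29=30520, 30–44=43890, 45–59=39070, 60–74=69789, 75+=91116
Scenario A total after 3 periods: 300610
Scenario B projection —
[period 1]
Births: 78000 * 0.493 = 38454, 75500 * 0.188 = 14194 — total 52648
Group 2: 42500 * 0.974 = 41395
Group 3: 78000 * 0.971 = 75738
Group 4: 75500 * 0.972 = 73386
Group 5: 80000 * 0.948 = 75840
Group 6: 99500 * 0.942 + 17000 * 0.263 = 93729 + 4471 = 98200
Population now: 0–14=52648, 15–29=41395, 30–44=75738, 45–59=73386, 60–74=75840, 75+=98200
[period 2]
Births: 41395 * 0.493 = 20408, 75738 * 0.188 = 14239 — total 34647
Group 2: 52648 * 0.974 = 51279
Group 3: 41395 * 0.971 = 40195
Group 4: 75738 * 0.972 = 73617
Group 5: 73386 * 0.948 = 69570
Group 6: 75840 * 0.942 + 98200 * 0.263 = 71441 + 25827 = 97268
Population now: 0–14=34647, 15–29=51279, 30–44=40195, 45–59=73617, 60–74=69570, 75+=97268
[period 3]
Births: 51279 * 0.493 = 25281, 40195 * 0.188 = 7557 — total 32838
Group 2: 34647 * 0.974 = 33746
Group 3: 51279 * 0.971 = 49792
Group 4: 40195 * 0.972 = 39070
Group 5: 73617 * 0.948 = 69789
Group 6: 69570 * 0.942 + 97268 * 0.263 = 65535 + 25581 = 91116
Population now: 0–14=32838, 15–29=33746, 30–44=49792, 45–59=39070, 60–74=69789, 75+=91116
Scenario B total after 3 periods: 316351
Difference B − A = 316351 − 300610 = 15741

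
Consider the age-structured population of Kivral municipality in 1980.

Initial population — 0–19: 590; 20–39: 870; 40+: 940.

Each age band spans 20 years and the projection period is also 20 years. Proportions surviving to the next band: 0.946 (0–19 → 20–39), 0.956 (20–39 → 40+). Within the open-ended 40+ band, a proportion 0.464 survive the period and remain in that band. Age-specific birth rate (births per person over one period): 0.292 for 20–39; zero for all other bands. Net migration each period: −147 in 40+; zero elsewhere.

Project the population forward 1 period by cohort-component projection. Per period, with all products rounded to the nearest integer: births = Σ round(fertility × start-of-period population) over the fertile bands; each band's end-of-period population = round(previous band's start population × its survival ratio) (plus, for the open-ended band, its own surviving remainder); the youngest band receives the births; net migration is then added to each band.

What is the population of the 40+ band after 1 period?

Call the groups 1 to 3, youngest first.
Period 1.
Births: 870 * 0.292 = 254
Group 2: 590 * 0.946 = 558
Group 3: 870 * 0.956 + 940 * 0.464 = 832 + 436 = 1268
Net migration: Group 3 − 147 → 1121
→ [254, 558, 1121]

1121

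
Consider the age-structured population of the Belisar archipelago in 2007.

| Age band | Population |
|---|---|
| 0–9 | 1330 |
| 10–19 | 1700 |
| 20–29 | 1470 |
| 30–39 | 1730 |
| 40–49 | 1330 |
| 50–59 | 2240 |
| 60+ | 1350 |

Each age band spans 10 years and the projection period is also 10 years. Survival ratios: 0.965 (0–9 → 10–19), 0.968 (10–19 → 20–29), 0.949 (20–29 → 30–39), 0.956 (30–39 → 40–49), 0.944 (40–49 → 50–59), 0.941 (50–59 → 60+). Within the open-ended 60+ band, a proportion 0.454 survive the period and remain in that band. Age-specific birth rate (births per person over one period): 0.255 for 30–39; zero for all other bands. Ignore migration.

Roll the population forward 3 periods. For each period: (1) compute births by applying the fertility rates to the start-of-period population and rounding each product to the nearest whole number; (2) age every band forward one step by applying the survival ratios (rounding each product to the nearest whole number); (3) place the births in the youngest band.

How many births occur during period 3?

398

Numbering the bands 1..7 from youngest to oldest:
[period 1]
Births: 1730 × 0.255 = 441
Band 2: 1330 × 0.965 = 1283
Band 3: 1700 × 0.968 = 1646
Band 4: 1470 × 0.949 = 1395
Band 5: 1730 × 0.956 = 1654
Band 6: 1330 × 0.944 = 1256
Band 7: 2240 × 0.941 + 1350 × 0.454 = 2108 + 613 = 2721
→ [441, 1283, 1646, 1395, 1654, 1256, 2721]
[period 2]
Births: 1395 × 0.255 = 356
Band 2: 441 × 0.965 = 426
Band 3: 1283 × 0.968 = 1242
Band 4: 1646 × 0.949 = 1562
Band 5: 1395 × 0.956 = 1334
Band 6: 1654 × 0.944 = 1561
Band 7: 1256 × 0.941 + 2721 × 0.454 = 1182 + 1235 = 2417
→ [356, 426, 1242, 1562, 1334, 1561, 2417]
[period 3]
Births: 1562 × 0.255 = 398
Band 2: 356 × 0.965 = 344
Band 3: 426 × 0.968 = 412
Band 4: 1242 × 0.949 = 1179
Band 5: 1562 × 0.956 = 1493
Band 6: 1334 × 0.944 = 1259
Band 7: 1561 × 0.941 + 2417 × 0.454 = 1469 + 1097 = 2566
→ [398, 344, 412, 1179, 1493, 1259, 2566]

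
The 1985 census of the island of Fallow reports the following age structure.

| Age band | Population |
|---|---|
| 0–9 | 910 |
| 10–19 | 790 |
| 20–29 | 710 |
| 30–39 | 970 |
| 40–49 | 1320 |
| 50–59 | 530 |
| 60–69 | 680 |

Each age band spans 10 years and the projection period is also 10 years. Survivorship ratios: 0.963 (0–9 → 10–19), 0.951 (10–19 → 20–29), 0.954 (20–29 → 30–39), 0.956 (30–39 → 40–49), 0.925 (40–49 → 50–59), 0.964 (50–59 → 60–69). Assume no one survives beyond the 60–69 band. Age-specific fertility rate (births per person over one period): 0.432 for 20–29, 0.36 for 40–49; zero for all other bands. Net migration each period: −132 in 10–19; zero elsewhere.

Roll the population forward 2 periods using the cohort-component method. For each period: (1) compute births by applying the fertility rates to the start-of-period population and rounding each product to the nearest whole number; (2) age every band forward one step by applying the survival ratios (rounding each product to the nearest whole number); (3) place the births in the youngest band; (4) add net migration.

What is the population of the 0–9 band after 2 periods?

658

— Period 1 —
Births: 710 × 0.432 = 307  |  1320 × 0.36 = 475 — total 782
10–19: 910 × 0.963 = 876
20–29: 790 × 0.951 = 751
30–39: 710 × 0.954 = 677
40–49: 970 × 0.956 = 927
50–59: 1320 × 0.925 = 1221
60–69: 530 × 0.964 = 511
Net migration: 10–19 − 132 → 744
Giving 782 / 744 / 751 / 677 / 927 / 1221 / 511.
— Period 2 —
Births: 751 × 0.432 = 324  |  927 × 0.36 = 334 — total 658
10–19: 782 × 0.963 = 753
20–29: 744 × 0.951 = 708
30–39: 751 × 0.954 = 716
40–49: 677 × 0.956 = 647
50–59: 927 × 0.925 = 857
60–69: 1221 × 0.964 = 1177
Net migration: 10–19 − 132 → 621
Giving 658 / 621 / 708 / 716 / 647 / 857 / 1177.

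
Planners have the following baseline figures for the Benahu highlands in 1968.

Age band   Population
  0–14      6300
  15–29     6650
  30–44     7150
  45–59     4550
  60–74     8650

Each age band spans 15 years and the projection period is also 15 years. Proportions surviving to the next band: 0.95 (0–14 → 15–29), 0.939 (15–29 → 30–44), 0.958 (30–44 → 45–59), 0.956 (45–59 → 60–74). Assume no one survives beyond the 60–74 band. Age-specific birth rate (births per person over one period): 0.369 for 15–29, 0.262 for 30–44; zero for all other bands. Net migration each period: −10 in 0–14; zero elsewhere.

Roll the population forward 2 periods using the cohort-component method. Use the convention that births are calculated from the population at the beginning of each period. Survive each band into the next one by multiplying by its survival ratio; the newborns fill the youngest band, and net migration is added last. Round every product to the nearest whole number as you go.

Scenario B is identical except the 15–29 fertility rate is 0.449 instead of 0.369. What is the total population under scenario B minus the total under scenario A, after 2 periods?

985

(Groups numbered youngest = 1 to oldest = 5.)
— Period 1 —
Births: 6650 * 0.369 = 2454, 7150 * 0.262 = 1873 → 4327
Group 2: 6300 * 0.95 = 5985
Group 3: 6650 * 0.939 = 6244
Group 4: 7150 * 0.958 = 6850
Group 5: 4550 * 0.956 = 4350
Net migration: Group 1 − 10 → 4317
Population now: 0–14=4317, 15–29=5985, 30–44=6244, 45–59=6850, 60–74=4350
— Period 2 —
Births: 5985 * 0.369 = 2208, 6244 * 0.262 = 1636 → 3844
Group 2: 4317 * 0.95 = 4101
Group 3: 5985 * 0.939 = 5620
Group 4: 6244 * 0.958 = 5982
Group 5: 6850 * 0.956 = 6549
Net migration: Group 1 − 10 → 3834
Population now: 0–14=3834, 15–29=4101, 30–44=5620, 45–59=5982, 60–74=6549
Scenario A total after 2 periods: 26086
Scenario B projection —
— Period 1 —
Births: 6650 * 0.449 = 2986, 7150 * 0.262 = 1873 → 4859
Group 2: 6300 * 0.95 = 5985
Group 3: 6650 * 0.939 = 6244
Group 4: 7150 * 0.958 = 6850
Group 5: 4550 * 0.956 = 4350
Net migration: Group 1 − 10 → 4849
Population now: 0–14=4849, 15–29=5985, 30–44=6244, 45–59=6850, 60–74=4350
— Period 2 —
Births: 5985 * 0.449 = 2687, 6244 * 0.262 = 1636 → 4323
Group 2: 4849 * 0.95 = 4607
Group 3: 5985 * 0.939 = 5620
Group 4: 6244 * 0.958 = 5982
Group 5: 6850 * 0.956 = 6549
Net migration: Group 1 − 10 → 4313
Population now: 0–14=4313, 15–29=4607, 30–44=5620, 45–59=5982, 60–74=6549
Scenario B total after 2 periods: 27071
Difference B − A = 27071 − 26086 = 985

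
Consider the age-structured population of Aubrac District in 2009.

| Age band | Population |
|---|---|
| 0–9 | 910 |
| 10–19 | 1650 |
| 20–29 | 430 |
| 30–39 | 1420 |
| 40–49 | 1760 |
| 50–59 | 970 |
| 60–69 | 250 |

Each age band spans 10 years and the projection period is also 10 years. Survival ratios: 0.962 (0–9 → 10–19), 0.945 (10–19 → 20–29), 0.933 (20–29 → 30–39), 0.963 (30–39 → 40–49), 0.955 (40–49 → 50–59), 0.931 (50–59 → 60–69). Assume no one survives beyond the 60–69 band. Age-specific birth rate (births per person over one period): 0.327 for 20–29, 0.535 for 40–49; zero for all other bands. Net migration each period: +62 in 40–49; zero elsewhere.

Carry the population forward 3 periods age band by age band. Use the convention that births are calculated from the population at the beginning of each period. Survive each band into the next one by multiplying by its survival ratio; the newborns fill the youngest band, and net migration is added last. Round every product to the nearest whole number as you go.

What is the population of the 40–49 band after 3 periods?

Period 1:
Births: 430 × 0.327 = 141 ; 1760 × 0.535 = 942 ⇒ total 1083
10–19: 910 × 0.962 = 875
20–29: 1650 × 0.945 = 1559
30–39: 430 × 0.933 = 401
40–49: 1420 × 0.963 = 1367
50–59: 1760 × 0.955 = 1681
60–69: 970 × 0.931 = 903
Net migration: 40–49 + 62 → 1429
Giving 1083 / 875 / 1559 / 401 / 1429 / 1681 / 903.
Period 2:
Births: 1559 × 0.327 = 510 ; 1429 × 0.535 = 765 ⇒ total 1275
10–19: 1083 × 0.962 = 1042
20–29: 875 × 0.945 = 827
30–39: 1559 × 0.933 = 1455
40–49: 401 × 0.963 = 386
50–59: 1429 × 0.955 = 1365
60–69: 1681 × 0.931 = 1565
Net migration: 40–49 + 62 → 448
Giving 1275 / 1042 / 827 / 1455 / 448 / 1365 / 1565.
Period 3:
Births: 827 × 0.327 = 270 ; 448 × 0.535 = 240 ⇒ total 510
10–19: 1275 × 0.962 = 1227
20–29: 1042 × 0.945 = 985
30–39: 827 × 0.933 = 772
40–49: 1455 × 0.963 = 1401
50–59: 448 × 0.955 = 428
60–69: 1365 × 0.931 = 1271
Net migration: 40–49 + 62 → 1463
Giving 510 / 1227 / 985 / 772 / 1463 / 428 / 1271.

1463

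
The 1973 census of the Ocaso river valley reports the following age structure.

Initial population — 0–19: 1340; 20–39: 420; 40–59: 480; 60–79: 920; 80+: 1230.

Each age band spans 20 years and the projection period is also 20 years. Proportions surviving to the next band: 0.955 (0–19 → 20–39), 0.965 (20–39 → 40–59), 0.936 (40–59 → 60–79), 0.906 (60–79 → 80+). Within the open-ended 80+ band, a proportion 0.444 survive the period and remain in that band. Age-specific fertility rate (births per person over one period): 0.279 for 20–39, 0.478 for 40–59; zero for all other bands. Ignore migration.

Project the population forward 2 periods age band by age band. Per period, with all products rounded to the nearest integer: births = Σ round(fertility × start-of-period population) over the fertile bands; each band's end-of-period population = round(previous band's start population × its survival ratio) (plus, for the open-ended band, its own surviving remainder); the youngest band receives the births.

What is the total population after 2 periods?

Period 1.
Births: 420 × 0.279 = 117  |  480 × 0.478 = 229 — total 346
20–39: 1340 × 0.955 = 1280
40–59: 420 × 0.965 = 405
60–79: 480 × 0.936 = 449
80+: 920 × 0.906 + 1230 × 0.444 = 834 + 546 = 1380
→ [346, 1280, 405, 449, 1380]
Period 2.
Births: 1280 × 0.279 = 357  |  405 × 0.478 = 194 — total 551
20–39: 346 × 0.955 = 330
40–59: 1280 × 0.965 = 1235
60–79: 405 × 0.936 = 379
80+: 449 × 0.906 + 1380 × 0.444 = 407 + 613 = 1020
→ [551, 330, 1235, 379, 1020]
Total after period 2: 551 + 330 + 1235 + 379 + 1020 = 3515

3515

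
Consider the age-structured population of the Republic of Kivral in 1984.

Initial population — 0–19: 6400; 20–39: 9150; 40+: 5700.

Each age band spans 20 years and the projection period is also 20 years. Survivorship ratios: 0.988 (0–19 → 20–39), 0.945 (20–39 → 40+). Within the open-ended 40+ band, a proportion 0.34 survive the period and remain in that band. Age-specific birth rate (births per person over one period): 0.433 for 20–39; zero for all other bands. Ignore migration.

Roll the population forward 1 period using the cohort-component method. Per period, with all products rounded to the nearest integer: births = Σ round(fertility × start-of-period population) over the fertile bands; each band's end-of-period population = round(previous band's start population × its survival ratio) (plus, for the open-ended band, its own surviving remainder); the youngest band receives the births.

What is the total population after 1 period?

Call the bands 1 to 3, youngest first.
[period 1]
Births: 9150 × 0.433 = 3962
Band 2: 6400 × 0.988 = 6323
Band 3: 9150 × 0.945 + 5700 × 0.34 = 8647 + 1938 = 10585
End of period: [3962, 6323, 10585]
Total after period 1: 3962 + 6323 + 10585 = 20870

20870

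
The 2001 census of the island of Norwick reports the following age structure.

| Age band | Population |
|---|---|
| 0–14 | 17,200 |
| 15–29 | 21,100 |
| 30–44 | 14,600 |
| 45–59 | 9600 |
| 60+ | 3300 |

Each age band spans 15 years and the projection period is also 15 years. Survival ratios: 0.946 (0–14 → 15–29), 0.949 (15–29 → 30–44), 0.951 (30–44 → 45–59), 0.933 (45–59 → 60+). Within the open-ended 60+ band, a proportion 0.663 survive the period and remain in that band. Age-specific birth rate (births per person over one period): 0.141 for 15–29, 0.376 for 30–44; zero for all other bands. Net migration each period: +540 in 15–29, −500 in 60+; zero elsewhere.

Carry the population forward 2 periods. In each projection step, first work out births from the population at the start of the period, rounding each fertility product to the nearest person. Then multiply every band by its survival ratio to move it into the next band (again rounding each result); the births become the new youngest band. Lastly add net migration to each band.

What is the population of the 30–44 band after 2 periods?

15954

Call the groups 1 to 5, youngest first.
Period 1:
Births: 21100 × 0.141 = 2975 ; 14600 × 0.376 = 5490 → total 8465
Group 2: 17200 × 0.946 = 16271
Group 3: 21100 × 0.949 = 20024
Group 4: 14600 × 0.951 = 13885
Group 5: 9600 × 0.933 + 3300 × 0.663 = 8957 + 2188 = 11145
Net migration: Group 2 + 540 → 16811; Group 5 − 500 → 10645
Population now: 0–14=8465, 15–29=16811, 30–44=20024, 45–59=13885, 60+=10645
Period 2:
Births: 16811 × 0.141 = 2370 ; 20024 × 0.376 = 7529 → total 9899
Group 2: 8465 × 0.946 = 8008
Group 3: 16811 × 0.949 = 15954
Group 4: 20024 × 0.951 = 19043
Group 5: 13885 × 0.933 + 10645 × 0.663 = 12955 + 7058 = 20013
Net migration: Group 2 + 540 → 8548; Group 5 − 500 → 19513
Population now: 0–14=9899, 15–29=8548, 30–44=15954, 45–59=19043, 60+=19513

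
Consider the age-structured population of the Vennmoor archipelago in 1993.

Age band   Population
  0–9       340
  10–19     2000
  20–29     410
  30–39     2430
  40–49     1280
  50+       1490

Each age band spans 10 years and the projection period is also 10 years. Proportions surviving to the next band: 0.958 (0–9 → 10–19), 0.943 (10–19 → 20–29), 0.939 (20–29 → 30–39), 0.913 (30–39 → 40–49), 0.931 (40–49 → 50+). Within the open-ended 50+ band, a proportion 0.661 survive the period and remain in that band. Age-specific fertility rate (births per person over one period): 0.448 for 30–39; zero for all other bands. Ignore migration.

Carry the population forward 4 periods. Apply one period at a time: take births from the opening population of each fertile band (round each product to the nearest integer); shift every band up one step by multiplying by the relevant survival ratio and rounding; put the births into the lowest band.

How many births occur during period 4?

129

[period 1]
Births: 2430 * 0.448 = 1089
10–19: 340 * 0.958 = 326
20–29: 2000 * 0.943 = 1886
30–39: 410 * 0.939 = 385
40–49: 2430 * 0.913 = 2219
50+: 1280 * 0.931 + 1490 * 0.661 = 1192 + 985 = 2177
→ [1089, 326, 1886, 385, 2219, 2177]
[period 2]
Births: 385 * 0.448 = 172
10–19: 1089 * 0.958 = 1043
20–29: 326 * 0.943 = 307
30–39: 1886 * 0.939 = 1771
40–49: 385 * 0.913 = 352
50+: 2219 * 0.931 + 2177 * 0.661 = 2066 + 1439 = 3505
→ [172, 1043, 307, 1771, 352, 3505]
[period 3]
Births: 1771 * 0.448 = 793
10–19: 172 * 0.958 = 165
20–29: 1043 * 0.943 = 984
30–39: 307 * 0.939 = 288
40–49: 1771 * 0.913 = 1617
50+: 352 * 0.931 + 3505 * 0.661 = 328 + 2317 = 2645
→ [793, 165, 984, 288, 1617, 2645]
[period 4]
Births: 288 * 0.448 = 129
10–19: 793 * 0.958 = 760
20–29: 165 * 0.943 = 156
30–39: 984 * 0.939 = 924
40–49: 288 * 0.913 = 263
50+: 1617 * 0.931 + 2645 * 0.661 = 1505 + 1748 = 3253
→ [129, 760, 156, 924, 263, 3253]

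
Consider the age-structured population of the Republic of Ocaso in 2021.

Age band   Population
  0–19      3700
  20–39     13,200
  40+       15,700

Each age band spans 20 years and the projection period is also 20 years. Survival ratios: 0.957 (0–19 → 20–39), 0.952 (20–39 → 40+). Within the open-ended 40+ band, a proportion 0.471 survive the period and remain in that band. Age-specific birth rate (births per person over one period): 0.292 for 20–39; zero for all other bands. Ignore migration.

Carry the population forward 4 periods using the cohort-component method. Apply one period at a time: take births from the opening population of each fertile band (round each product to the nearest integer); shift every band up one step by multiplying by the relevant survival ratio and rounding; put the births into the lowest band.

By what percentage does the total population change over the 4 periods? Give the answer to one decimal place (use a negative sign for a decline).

-79.3

Let band 1 be 0–19 through band 3 = 40+.
— Period 1 —
Births: 13200 × 0.292 = 3854
Band 2: 3700 × 0.957 = 3541
Band 3: 13200 × 0.952 + 15700 × 0.471 = 12566 + 7395 = 19961
→ [3854, 3541, 19961]
— Period 2 —
Births: 3541 × 0.292 = 1034
Band 2: 3854 × 0.957 = 3688
Band 3: 3541 × 0.952 + 19961 × 0.471 = 3371 + 9402 = 12773
→ [1034, 3688, 12773]
— Period 3 —
Births: 3688 × 0.292 = 1077
Band 2: 1034 × 0.957 = 990
Band 3: 3688 × 0.952 + 12773 × 0.471 = 3511 + 6016 = 9527
→ [1077, 990, 9527]
— Period 4 —
Births: 990 × 0.292 = 289
Band 2: 1077 × 0.957 = 1031
Band 3: 990 × 0.952 + 9527 × 0.471 = 942 + 4487 = 5429
→ [289, 1031, 5429]
Total: 32600 → 6749; change = -25851; percentage change = -79.3%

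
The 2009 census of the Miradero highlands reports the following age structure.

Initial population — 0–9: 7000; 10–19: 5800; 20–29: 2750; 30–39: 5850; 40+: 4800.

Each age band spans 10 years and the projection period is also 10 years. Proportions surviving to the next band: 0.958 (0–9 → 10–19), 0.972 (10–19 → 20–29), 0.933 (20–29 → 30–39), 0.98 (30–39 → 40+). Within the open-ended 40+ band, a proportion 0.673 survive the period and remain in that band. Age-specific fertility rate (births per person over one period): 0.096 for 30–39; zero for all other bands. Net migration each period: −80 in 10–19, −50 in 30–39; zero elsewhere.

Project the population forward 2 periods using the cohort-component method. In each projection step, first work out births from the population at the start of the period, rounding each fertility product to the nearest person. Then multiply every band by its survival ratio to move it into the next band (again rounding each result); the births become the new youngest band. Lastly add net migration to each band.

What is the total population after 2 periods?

Call the bands 1 to 5, youngest first.
[period 1]
Births: 5850 * 0.096 = 562
Band 2: 7000 * 0.958 = 6706
Band 3: 5800 * 0.972 = 5638
Band 4: 2750 * 0.933 = 2566
Band 5: 5850 * 0.98 + 4800 * 0.673 = 5733 + 3230 = 8963
Net migration: Band 2 − 80 → 6626; Band 4 − 50 → 2516
Giving 562 / 6626 / 5638 / 2516 / 8963.
[period 2]
Births: 2516 * 0.096 = 242
Band 2: 562 * 0.958 = 538
Band 3: 6626 * 0.972 = 6440
Band 4: 5638 * 0.933 = 5260
Band 5: 2516 * 0.98 + 8963 * 0.673 = 2466 + 6032 = 8498
Net migration: Band 2 − 80 → 458; Band 4 − 50 → 5210
Giving 242 / 458 / 6440 / 5210 / 8498.
Total after period 2: 242 + 458 + 6440 + 5210 + 8498 = 20848

20848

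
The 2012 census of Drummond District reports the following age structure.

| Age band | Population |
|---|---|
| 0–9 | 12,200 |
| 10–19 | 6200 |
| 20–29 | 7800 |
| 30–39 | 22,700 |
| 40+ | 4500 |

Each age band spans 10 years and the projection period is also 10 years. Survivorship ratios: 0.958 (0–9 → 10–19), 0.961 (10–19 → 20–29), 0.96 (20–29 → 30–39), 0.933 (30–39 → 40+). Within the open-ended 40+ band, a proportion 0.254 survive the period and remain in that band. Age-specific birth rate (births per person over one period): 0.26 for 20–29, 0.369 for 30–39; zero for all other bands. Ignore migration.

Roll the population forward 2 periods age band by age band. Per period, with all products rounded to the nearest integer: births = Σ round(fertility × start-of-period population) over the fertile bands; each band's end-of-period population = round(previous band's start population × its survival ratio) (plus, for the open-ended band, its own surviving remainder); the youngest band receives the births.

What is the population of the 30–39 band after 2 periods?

5720

Numbering the groups 1..5 from youngest to oldest:
Period 1:
Births: 7800 × 0.26 = 2028  |  22700 × 0.369 = 8376 → 10404
Group 2: 12200 × 0.958 = 11688
Group 3: 6200 × 0.961 = 5958
Group 4: 7800 × 0.96 = 7488
Group 5: 22700 × 0.933 + 4500 × 0.254 = 21179 + 1143 = 22322
→ [10404, 11688, 5958, 7488, 22322]
Period 2:
Births: 5958 × 0.26 = 1549  |  7488 × 0.369 = 2763 → 4312
Group 2: 10404 × 0.958 = 9967
Group 3: 11688 × 0.961 = 11232
Group 4: 5958 × 0.96 = 5720
Group 5: 7488 × 0.933 + 22322 × 0.254 = 6986 + 5670 = 12656
→ [4312, 9967, 11232, 5720, 12656]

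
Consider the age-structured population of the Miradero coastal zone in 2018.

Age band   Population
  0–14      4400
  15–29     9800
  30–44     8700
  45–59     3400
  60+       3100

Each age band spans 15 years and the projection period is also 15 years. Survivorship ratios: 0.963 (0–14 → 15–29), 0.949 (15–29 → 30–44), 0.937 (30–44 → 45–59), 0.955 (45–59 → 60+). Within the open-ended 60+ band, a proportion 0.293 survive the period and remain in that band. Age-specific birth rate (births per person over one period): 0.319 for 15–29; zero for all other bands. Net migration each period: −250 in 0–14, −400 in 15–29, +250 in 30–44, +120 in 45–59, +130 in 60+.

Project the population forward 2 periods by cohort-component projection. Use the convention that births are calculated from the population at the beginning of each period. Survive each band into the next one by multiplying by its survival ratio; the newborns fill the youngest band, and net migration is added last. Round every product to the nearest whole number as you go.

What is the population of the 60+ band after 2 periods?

9286

After projecting period 1:
Births: 9800 × 0.319 = 3126
15–29: 4400 × 0.963 = 4237
30–44: 9800 × 0.949 = 9300
45–59: 8700 × 0.937 = 8152
60+: 3400 × 0.955 + 3100 × 0.293 = 3247 + 908 = 4155
Net migration: 0–14 − 250 → 2876; 15–29 − 400 → 3837; 30–44 + 250 → 9550; 45–59 + 120 → 8272; 60+ + 130 → 4285
Giving 2876 / 3837 / 9550 / 8272 / 4285.
After projecting period 2:
Births: 3837 × 0.319 = 1224
15–29: 2876 × 0.963 = 2770
30–44: 3837 × 0.949 = 3641
45–59: 9550 × 0.937 = 8948
60+: 8272 × 0.955 + 4285 × 0.293 = 7900 + 1256 = 9156
Net migration: 0–14 − 250 → 974; 15–29 − 400 → 2370; 30–44 + 250 → 3891; 45–59 + 120 → 9068; 60+ + 130 → 9286
Giving 974 / 2370 / 3891 / 9068 / 9286.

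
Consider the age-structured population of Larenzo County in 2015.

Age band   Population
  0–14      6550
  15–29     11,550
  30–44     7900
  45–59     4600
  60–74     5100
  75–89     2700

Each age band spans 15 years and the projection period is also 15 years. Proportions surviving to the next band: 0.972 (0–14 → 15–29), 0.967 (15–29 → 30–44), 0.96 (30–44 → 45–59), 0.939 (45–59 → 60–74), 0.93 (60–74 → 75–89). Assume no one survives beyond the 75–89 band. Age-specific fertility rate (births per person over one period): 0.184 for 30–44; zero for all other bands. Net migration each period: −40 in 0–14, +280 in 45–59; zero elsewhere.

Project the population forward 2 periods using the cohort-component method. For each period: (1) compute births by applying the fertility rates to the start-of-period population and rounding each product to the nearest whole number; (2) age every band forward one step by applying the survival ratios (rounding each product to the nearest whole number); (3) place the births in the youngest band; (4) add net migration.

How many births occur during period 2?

2055

After projecting period 1:
Births: 7900 * 0.184 = 1454
15–29: 6550 * 0.972 = 6367
30–44: 11550 * 0.967 = 11169
45–59: 7900 * 0.96 = 7584
60–74: 4600 * 0.939 = 4319
75–89: 5100 * 0.93 = 4743
Net migration: 0–14 − 40 → 1414; 45–59 + 280 → 7864
Population now: 0–14=1414, 15–29=6367, 30–44=11169, 45–59=7864, 60–74=4319, 75–89=4743
After projecting period 2:
Births: 11169 * 0.184 = 2055
15–29: 1414 * 0.972 = 1374
30–44: 6367 * 0.967 = 6157
45–59: 11169 * 0.96 = 10722
60–74: 7864 * 0.939 = 7384
75–89: 4319 * 0.93 = 4017
Net migration: 0–14 − 40 → 2015; 45–59 + 280 → 11002
Population now: 0–14=2015, 15–29=1374, 30–44=6157, 45–59=11002, 60–74=7384, 75–89=4017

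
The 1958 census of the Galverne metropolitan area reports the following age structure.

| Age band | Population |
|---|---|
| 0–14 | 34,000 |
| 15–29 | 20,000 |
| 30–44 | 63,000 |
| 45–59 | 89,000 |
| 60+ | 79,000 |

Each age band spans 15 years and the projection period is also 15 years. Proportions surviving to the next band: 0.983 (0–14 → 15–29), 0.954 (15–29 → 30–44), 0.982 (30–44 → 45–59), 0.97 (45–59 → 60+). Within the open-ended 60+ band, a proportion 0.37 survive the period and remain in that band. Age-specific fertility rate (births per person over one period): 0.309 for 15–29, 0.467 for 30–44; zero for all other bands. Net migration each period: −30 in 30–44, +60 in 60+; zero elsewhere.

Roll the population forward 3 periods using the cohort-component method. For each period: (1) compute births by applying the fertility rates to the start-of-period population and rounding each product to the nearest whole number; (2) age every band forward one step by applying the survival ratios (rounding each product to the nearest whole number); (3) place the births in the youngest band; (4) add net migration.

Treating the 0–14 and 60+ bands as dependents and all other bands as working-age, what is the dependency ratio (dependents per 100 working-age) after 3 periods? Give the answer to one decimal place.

98.1

(Groups numbered youngest = 1 to oldest = 5.)
— Period 1 —
Births: 20000 × 0.309 = 6180, 63000 × 0.467 = 29421 ⇒ total 35601
Group 2: 34000 × 0.983 = 33422
Group 3: 20000 × 0.954 = 19080
Group 4: 63000 × 0.982 = 61866
Group 5: 89000 × 0.97 + 79000 × 0.37 = 86330 + 29230 = 115560
Net migration: Group 3 − 30 → 19050; Group 5 + 60 → 115620
Giving 35601 / 33422 / 19050 / 61866 / 115620.
— Period 2 —
Births: 33422 × 0.309 = 10327, 19050 × 0.467 = 8896 ⇒ total 19223
Group 2: 35601 × 0.983 = 34996
Group 3: 33422 × 0.954 = 31885
Group 4: 19050 × 0.982 = 18707
Group 5: 61866 × 0.97 + 115620 × 0.37 = 60010 + 42779 = 102789
Net migration: Group 3 − 30 → 31855; Group 5 + 60 → 102849
Giving 19223 / 34996 / 31855 / 18707 / 102849.
— Period 3 —
Births: 34996 × 0.309 = 10814, 31855 × 0.467 = 14876 ⇒ total 25690
Group 2: 19223 × 0.983 = 18896
Group 3: 34996 × 0.954 = 33386
Group 4: 31855 × 0.982 = 31282
Group 5: 18707 × 0.97 + 102849 × 0.37 = 18146 + 38054 = 56200
Net migration: Group 3 − 30 → 33356; Group 5 + 60 → 56260
Giving 25690 / 18896 / 33356 / 31282 / 56260.
Dependents (band 0–14 + band 60+) = 25690 + 56260 = 81950; working-age = 83534; ratio = 81950/83534 × 100 = 98.1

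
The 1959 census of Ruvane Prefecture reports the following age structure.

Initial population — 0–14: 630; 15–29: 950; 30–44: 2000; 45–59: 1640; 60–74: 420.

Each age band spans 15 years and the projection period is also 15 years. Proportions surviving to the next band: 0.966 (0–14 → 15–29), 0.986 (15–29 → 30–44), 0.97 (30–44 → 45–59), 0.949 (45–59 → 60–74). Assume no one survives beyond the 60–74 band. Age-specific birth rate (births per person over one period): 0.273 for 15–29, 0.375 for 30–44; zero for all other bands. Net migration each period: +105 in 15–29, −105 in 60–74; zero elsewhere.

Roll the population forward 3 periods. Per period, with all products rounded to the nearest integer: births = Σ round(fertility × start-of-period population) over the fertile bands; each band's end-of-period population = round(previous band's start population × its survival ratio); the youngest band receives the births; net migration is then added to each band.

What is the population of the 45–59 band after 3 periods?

683

After projecting period 1:
Births: 950 × 0.273 = 259, 2000 × 0.375 = 750 — total 1009
15–29: 630 × 0.966 = 609
30–44: 950 × 0.986 = 937
45–59: 2000 × 0.97 = 1940
60–74: 1640 × 0.949 = 1556
Net migration: 15–29 + 105 → 714; 60–74 − 105 → 1451
Population now: 0–14=1009, 15–29=714, 30–44=937, 45–59=1940, 60–74=1451
After projecting period 2:
Births: 714 × 0.273 = 195, 937 × 0.375 = 351 — total 546
15–29: 1009 × 0.966 = 975
30–44: 714 × 0.986 = 704
45–59: 937 × 0.97 = 909
60–74: 1940 × 0.949 = 1841
Net migration: 15–29 + 105 → 1080; 60–74 − 105 → 1736
Population now: 0–14=546, 15–29=1080, 30–44=704, 45–59=909, 60–74=1736
After projecting period 3:
Births: 1080 × 0.273 = 295, 704 × 0.375 = 264 — total 559
15–29: 546 × 0.966 = 527
30–44: 1080 × 0.986 = 1065
45–59: 704 × 0.97 = 683
60–74: 909 × 0.949 = 863
Net migration: 15–29 + 105 → 632; 60–74 − 105 → 758
Population now: 0–14=559, 15–29=632, 30–44=1065, 45–59=683, 60–74=758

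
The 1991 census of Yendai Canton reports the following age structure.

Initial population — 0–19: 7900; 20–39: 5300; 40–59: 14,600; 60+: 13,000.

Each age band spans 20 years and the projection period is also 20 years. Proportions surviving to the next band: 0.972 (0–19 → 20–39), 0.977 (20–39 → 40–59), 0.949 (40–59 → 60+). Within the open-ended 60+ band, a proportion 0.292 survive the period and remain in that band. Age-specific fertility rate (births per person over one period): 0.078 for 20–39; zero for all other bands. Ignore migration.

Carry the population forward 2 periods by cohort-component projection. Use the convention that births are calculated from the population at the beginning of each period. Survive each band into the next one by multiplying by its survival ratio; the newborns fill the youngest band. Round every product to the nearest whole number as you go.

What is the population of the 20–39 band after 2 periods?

Period 1.
Births: 5300 × 0.078 = 413
20–39: 7900 × 0.972 = 7679
40–59: 5300 × 0.977 = 5178
60+: 14600 × 0.949 + 13000 × 0.292 = 13855 + 3796 = 17651
End of period: [413, 7679, 5178, 17651]
Period 2.
Births: 7679 × 0.078 = 599
20–39: 413 × 0.972 = 401
40–59: 7679 × 0.977 = 7502
60+: 5178 × 0.949 + 17651 × 0.292 = 4914 + 5154 = 10068
End of period: [599, 401, 7502, 10068]

401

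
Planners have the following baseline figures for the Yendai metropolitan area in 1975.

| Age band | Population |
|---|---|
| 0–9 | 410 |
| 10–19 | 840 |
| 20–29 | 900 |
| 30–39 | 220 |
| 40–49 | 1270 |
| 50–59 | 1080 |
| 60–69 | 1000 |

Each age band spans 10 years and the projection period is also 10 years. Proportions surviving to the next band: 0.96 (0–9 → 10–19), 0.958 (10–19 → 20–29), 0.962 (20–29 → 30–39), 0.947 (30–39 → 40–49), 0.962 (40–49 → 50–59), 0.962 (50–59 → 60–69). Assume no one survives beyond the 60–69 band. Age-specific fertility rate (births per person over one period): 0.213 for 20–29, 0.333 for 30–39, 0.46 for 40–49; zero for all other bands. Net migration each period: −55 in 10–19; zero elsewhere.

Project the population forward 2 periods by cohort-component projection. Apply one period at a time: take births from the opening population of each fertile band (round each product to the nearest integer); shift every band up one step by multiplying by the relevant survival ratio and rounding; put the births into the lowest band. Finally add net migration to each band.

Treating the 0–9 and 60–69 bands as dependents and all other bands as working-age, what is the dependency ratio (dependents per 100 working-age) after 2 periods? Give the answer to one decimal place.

Let group 1 be 0–9 through group 7 = 60–69.
Period 1.
Births: 900 × 0.213 = 192 ; 220 × 0.333 = 73 ; 1270 × 0.46 = 584 — total 849
Group 2: 410 × 0.96 = 394
Group 3: 840 × 0.958 = 805
Group 4: 900 × 0.962 = 866
Group 5: 220 × 0.947 = 208
Group 6: 1270 × 0.962 = 1222
Group 7: 1080 × 0.962 = 1039
Net migration: Group 2 − 55 → 339
→ [849, 339, 805, 866, 208, 1222, 1039]
Period 2.
Births: 805 × 0.213 = 171 ; 866 × 0.333 = 288 ; 208 × 0.46 = 96 — total 555
Group 2: 849 × 0.96 = 815
Group 3: 339 × 0.958 = 325
Group 4: 805 × 0.962 = 774
Group 5: 866 × 0.947 = 820
Group 6: 208 × 0.962 = 200
Group 7: 1222 × 0.962 = 1176
Net migration: Group 2 − 55 → 760
→ [555, 760, 325, 774, 820, 200, 1176]
Dependents (band 0–9 + band 60–69) = 555 + 1176 = 1731; working-age = 2879; ratio = 1731/2879 × 100 = 60.1

60.1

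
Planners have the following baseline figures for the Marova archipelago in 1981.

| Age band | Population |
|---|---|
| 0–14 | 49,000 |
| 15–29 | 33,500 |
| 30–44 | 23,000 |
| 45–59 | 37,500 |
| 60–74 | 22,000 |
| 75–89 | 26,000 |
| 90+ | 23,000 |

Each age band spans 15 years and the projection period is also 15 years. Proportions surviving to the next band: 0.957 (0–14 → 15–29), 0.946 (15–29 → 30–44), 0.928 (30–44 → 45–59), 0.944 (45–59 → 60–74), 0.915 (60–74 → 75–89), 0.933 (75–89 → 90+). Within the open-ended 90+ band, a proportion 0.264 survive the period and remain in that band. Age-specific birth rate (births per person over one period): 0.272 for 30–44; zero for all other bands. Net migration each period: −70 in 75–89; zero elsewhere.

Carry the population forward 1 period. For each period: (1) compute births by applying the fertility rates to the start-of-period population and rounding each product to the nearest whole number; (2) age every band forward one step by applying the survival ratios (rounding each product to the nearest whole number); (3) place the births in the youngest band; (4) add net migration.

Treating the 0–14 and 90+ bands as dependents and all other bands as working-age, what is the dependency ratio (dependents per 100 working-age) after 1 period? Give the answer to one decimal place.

23.5

Period 1.
Births: 23000 × 0.272 = 6256
15–29: 49000 × 0.957 = 46893
30–44: 33500 × 0.946 = 31691
45–59: 23000 × 0.928 = 21344
60–74: 37500 × 0.944 = 35400
75–89: 22000 × 0.915 = 20130
90+: 26000 × 0.933 + 23000 × 0.264 = 24258 + 6072 = 30330
Net migration: 75–89 − 70 → 20060
→ [6256, 46893, 31691, 21344, 35400, 20060, 30330]
Dependents (band 0–14 + band 90+) = 6256 + 30330 = 36586; working-age = 155388; ratio = 36586/155388 × 100 = 23.5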